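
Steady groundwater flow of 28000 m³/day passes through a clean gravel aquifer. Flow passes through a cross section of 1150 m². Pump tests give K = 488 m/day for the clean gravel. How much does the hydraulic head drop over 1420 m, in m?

70.8

From Q = K·A·i, i = Q / (K·A) = 28000 / (488.0 × 1150) = 0.04989.
Head loss Δh = i · L = 0.04989 × 1420 = 70.85 m.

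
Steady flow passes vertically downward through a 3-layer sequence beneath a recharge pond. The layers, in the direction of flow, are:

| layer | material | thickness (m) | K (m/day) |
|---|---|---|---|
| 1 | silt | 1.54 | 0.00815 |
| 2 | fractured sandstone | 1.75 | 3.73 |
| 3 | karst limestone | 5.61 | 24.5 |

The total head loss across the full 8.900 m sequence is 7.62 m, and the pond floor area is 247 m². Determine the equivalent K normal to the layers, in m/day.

Flow is perpendicular to layering, so the layers act in series and the equivalent K is the thickness-weighted harmonic mean.
Total thickness L = 1.54 + 1.75 + 5.61 = 8.900 m.
Σ(b_i/K_i) = 1.54/0.00815 + 1.75/3.73 + 5.61/24.5 = 189.7 d.
K_eq = L / Σ(b_i/K_i) = 8.900 / 189.7 = 0.04693 m/day.

0.0469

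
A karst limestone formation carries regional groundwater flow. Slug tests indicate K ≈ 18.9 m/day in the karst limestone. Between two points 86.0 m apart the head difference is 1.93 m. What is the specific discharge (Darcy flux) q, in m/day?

Hydraulic gradient i = Δh / L = 1.93 / 86.0 = 0.02244.
Specific discharge q = K · i = 18.90 × 0.02244 = 0.4242 m/day.

0.424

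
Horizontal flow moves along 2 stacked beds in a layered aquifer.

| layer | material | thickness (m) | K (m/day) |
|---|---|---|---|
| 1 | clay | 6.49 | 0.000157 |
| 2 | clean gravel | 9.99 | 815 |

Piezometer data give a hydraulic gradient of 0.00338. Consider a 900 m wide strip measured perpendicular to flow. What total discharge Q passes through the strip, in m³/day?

24800

Flow is parallel to layering, so each bed carries its own Darcy discharge and the transmissivities add.
Σ(K_i·b_i) = 0.000157×6.49 + 815×9.99 = 8142 m²/day.
Hydraulic gradient i = 0.00338.
Q = Σ(K_i·b_i) · W · i = 8142 × 900 × 0.003380 = 24768 m³/day.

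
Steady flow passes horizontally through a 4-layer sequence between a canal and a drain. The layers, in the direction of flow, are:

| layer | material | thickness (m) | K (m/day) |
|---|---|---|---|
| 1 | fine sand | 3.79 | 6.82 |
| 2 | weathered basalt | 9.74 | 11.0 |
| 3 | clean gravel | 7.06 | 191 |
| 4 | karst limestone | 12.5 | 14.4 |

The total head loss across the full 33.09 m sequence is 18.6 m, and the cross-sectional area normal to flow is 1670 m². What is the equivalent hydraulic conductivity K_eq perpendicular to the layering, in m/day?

Flow is perpendicular to layering, so the layers act in series and the equivalent K is the thickness-weighted harmonic mean.
Total thickness L = 3.79 + 9.74 + 7.06 + 12.5 = 33.09 m.
Σ(b_i/K_i) = 3.79/6.82 + 9.74/11.0 + 7.06/191 + 12.5/14.4 = 2.346 d.
K_eq = L / Σ(b_i/K_i) = 33.09 / 2.346 = 14.10 m/day.

14.1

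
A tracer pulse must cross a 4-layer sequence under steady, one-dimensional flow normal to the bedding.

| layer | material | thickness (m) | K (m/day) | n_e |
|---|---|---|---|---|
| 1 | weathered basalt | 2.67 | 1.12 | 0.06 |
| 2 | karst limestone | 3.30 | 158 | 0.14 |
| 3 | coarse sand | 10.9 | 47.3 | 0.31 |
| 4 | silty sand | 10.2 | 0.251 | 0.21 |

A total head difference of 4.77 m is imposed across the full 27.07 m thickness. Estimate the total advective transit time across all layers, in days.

With flow normal to the layers, continuity requires the same specific discharge q through every layer.
Σ(b_i/K_i) = 2.67/1.12 + 3.30/158 + 10.9/47.3 + 10.2/0.251 = 43.27 d.
q = Δh / Σ(b_i/K_i) = 4.77 / 43.27 = 0.1102 m/day.
In each layer the seepage velocity is v_i = q/n_i, so the layer transit time is t_i = b_i·n_i / q:
  layer 1 (weathered basalt): t_1 = 2.67 × 0.06 / 0.1102 = 1.453 d
  layer 2 (karst limestone): t_2 = 3.30 × 0.14 / 0.1102 = 4.191 d
  layer 3 (coarse sand): t_3 = 10.9 × 0.31 / 0.1102 = 30.65 d
  layer 4 (silty sand): t_4 = 10.2 × 0.21 / 0.1102 = 19.43 d
Total t = Σ t_i = 55.73 days.

55.7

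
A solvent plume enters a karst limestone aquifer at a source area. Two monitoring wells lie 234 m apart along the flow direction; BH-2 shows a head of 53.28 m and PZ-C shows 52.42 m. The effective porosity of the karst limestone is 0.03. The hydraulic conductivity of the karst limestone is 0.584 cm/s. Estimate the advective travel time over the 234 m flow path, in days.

3.79

Convert K: 0.584 cm/s × 864 = 504.6 m/day.
Hydraulic gradient i = (53.28 − 52.42) / 234 = 0.86 / 234 = 0.003675.
Darcy flux q = K · i = 504.6 × 0.003675 = 1.854 m/day.
Seepage velocity v = q / n_e = 1.854 / 0.03 = 61.81 m/day.
Travel time t = L / v = 234 / 61.81 = 3.786 days.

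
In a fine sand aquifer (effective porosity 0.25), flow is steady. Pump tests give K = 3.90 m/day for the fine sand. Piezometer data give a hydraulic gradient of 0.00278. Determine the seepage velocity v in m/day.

0.0434

Hydraulic gradient i = 0.00278.
Darcy flux q = K · i = 3.900 × 0.002780 = 0.01084 m/day.
Seepage velocity v = q / n_e = 0.01084 / 0.25 = 0.04337 m/day.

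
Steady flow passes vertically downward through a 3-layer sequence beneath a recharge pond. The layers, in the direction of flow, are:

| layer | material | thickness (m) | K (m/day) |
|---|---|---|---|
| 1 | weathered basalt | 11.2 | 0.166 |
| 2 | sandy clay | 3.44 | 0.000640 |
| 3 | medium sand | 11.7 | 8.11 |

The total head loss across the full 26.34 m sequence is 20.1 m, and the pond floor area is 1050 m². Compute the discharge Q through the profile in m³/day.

Flow is perpendicular to layering, so the layers act in series and the equivalent K is the thickness-weighted harmonic mean.
Total thickness L = 11.2 + 3.44 + 11.7 = 26.34 m.
Σ(b_i/K_i) = 11.2/0.166 + 3.44/0.000640 + 11.7/8.11 = 5444 d.
K_eq = L / Σ(b_i/K_i) = 26.34 / 5444 = 0.004838 m/day.
Q = K_eq · A · (Δh/L) = 0.004838 × 1050 × (20.1/26.34) = 3.877 m³/day.

3.88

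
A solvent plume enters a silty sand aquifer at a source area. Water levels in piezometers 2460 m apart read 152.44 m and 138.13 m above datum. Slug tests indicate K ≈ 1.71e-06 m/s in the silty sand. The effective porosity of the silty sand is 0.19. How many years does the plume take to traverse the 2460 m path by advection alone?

1490

Convert K: 1.71e-06 m/s × 86400 = 0.1477 m/day.
Hydraulic gradient i = (152.44 − 138.13) / 2460 = 14.31 / 2460 = 0.005817.
Darcy flux q = K · i = 0.1477 × 0.005817 = 0.0008594 m/day.
Seepage velocity v = q / n_e = 0.0008594 / 0.19 = 0.004523 m/day.
Travel time t = L / v = 2460 / 0.004523 = 5.438e+05 days = 1489 years.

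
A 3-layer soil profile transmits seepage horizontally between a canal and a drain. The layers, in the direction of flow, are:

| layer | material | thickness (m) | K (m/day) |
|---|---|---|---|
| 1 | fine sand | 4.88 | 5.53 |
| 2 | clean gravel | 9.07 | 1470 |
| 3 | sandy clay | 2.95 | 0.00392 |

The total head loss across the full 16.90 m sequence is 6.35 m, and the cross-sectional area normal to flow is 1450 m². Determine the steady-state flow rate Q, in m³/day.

Flow is perpendicular to layering, so the layers act in series and the equivalent K is the thickness-weighted harmonic mean.
Total thickness L = 4.88 + 9.07 + 2.95 = 16.90 m.
Σ(b_i/K_i) = 4.88/5.53 + 9.07/1470 + 2.95/0.00392 = 753.4 d.
K_eq = L / Σ(b_i/K_i) = 16.90 / 753.4 = 0.02243 m/day.
Q = K_eq · A · (Δh/L) = 0.02243 × 1450 × (6.35/16.90) = 12.22 m³/day.

12.2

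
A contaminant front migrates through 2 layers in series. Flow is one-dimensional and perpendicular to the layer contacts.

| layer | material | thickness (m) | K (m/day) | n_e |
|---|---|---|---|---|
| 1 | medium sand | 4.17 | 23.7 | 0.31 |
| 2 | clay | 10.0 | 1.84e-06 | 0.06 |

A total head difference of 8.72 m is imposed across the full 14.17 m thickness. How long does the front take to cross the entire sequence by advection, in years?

With flow normal to the layers, continuity requires the same specific discharge q through every layer.
Σ(b_i/K_i) = 4.17/23.7 + 10.0/1.84e-06 = 5.435e+06 d.
q = Δh / Σ(b_i/K_i) = 8.72 / 5.435e+06 = 1.604e-06 m/day.
In each layer the seepage velocity is v_i = q/n_i, so the layer transit time is t_i = b_i·n_i / q:
  layer 1 (medium sand): t_1 = 4.17 × 0.31 / 1.604e-06 = 8.057e+05 d
  layer 2 (clay): t_2 = 10.0 × 0.06 / 1.604e-06 = 3.740e+05 d
Total t = Σ t_i = 1.180e+06 days = 3230 years.

3230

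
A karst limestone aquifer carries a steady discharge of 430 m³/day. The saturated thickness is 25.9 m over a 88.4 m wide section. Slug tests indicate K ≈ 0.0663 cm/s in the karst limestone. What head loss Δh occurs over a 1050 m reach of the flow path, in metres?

Convert K: 0.0663 cm/s × 864 = 57.28 m/day.
Cross-sectional area A = 88.4 × 25.9 = 2290 m².
From Q = K·A·i, i = Q / (K·A) = 430 / (57.28 × 2290) = 0.003279.
Head loss Δh = i · L = 0.003279 × 1050 = 3.443 m.

3.44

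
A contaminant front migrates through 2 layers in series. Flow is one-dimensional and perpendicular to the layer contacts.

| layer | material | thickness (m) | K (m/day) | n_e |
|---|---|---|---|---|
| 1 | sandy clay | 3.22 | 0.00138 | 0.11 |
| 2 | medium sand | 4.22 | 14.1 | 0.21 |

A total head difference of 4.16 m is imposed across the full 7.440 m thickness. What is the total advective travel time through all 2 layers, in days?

696

With flow normal to the layers, continuity requires the same specific discharge q through every layer.
Σ(b_i/K_i) = 3.22/0.00138 + 4.22/14.1 = 2334 d.
q = Δh / Σ(b_i/K_i) = 4.16 / 2334 = 0.001783 m/day.
In each layer the seepage velocity is v_i = q/n_i, so the layer transit time is t_i = b_i·n_i / q:
  layer 1 (sandy clay): t_1 = 3.22 × 0.11 / 0.001783 = 198.7 d
  layer 2 (medium sand): t_2 = 4.22 × 0.21 / 0.001783 = 497.1 d
Total t = Σ t_i = 695.8 days.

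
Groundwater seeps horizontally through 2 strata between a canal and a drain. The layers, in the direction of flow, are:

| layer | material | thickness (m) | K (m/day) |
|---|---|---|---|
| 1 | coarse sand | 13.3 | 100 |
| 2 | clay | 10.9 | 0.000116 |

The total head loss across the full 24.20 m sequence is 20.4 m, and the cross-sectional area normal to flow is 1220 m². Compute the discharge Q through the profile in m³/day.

0.265

Flow is perpendicular to layering, so the layers act in series and the equivalent K is the thickness-weighted harmonic mean.
Total thickness L = 13.3 + 10.9 = 24.20 m.
Σ(b_i/K_i) = 13.3/100 + 10.9/0.000116 = 93966 d.
K_eq = L / Σ(b_i/K_i) = 24.20 / 93966 = 0.0002575 m/day.
Q = K_eq · A · (Δh/L) = 0.0002575 × 1220 × (20.4/24.20) = 0.2649 m³/day.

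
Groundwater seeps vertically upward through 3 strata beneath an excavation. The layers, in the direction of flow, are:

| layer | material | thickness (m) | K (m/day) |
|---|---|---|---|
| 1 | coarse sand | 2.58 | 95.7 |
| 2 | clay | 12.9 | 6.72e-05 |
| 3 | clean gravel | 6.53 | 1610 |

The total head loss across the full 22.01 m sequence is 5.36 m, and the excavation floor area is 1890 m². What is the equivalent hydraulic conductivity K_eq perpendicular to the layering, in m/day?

0.000115

Flow is perpendicular to layering, so the layers act in series and the equivalent K is the thickness-weighted harmonic mean.
Total thickness L = 2.58 + 12.9 + 6.53 = 22.01 m.
Σ(b_i/K_i) = 2.58/95.7 + 12.9/6.72e-05 + 6.53/1610 = 1.920e+05 d.
K_eq = L / Σ(b_i/K_i) = 22.01 / 1.920e+05 = 0.0001147 m/day.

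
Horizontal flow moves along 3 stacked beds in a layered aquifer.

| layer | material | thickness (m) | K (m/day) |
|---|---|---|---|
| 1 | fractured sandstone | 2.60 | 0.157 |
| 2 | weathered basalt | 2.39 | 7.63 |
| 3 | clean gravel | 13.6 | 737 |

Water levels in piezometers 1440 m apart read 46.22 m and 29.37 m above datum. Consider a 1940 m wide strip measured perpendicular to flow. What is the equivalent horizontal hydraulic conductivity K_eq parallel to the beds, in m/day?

Flow is parallel to layering, so each bed carries its own Darcy discharge and the transmissivities add.
Σ(K_i·b_i) = 0.157×2.60 + 7.63×2.39 + 737×13.6 = 10042 m²/day.
Total thickness b = 18.59 m, so K_eq = Σ(K_i·b_i)/b = 540.2 m/day.

540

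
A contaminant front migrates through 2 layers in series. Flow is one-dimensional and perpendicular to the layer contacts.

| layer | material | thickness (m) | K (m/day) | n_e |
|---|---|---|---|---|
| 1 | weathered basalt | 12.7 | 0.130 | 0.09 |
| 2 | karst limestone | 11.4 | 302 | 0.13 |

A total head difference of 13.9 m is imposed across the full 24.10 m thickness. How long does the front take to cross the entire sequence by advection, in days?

18.5

With flow normal to the layers, continuity requires the same specific discharge q through every layer.
Σ(b_i/K_i) = 12.7/0.130 + 11.4/302 = 97.73 d.
q = Δh / Σ(b_i/K_i) = 13.9 / 97.73 = 0.1422 m/day.
In each layer the seepage velocity is v_i = q/n_i, so the layer transit time is t_i = b_i·n_i / q:
  layer 1 (weathered basalt): t_1 = 12.7 × 0.09 / 0.1422 = 8.036 d
  layer 2 (karst limestone): t_2 = 11.4 × 0.13 / 0.1422 = 10.42 d
Total t = Σ t_i = 18.46 days.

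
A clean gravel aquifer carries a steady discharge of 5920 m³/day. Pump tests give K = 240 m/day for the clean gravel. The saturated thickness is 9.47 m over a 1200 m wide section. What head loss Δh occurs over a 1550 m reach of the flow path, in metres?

Cross-sectional area A = 1200 × 9.47 = 11364 m².
From Q = K·A·i, i = Q / (K·A) = 5920 / (240.0 × 11364) = 0.002171.
Head loss Δh = i · L = 0.002171 × 1550 = 3.364 m.

3.36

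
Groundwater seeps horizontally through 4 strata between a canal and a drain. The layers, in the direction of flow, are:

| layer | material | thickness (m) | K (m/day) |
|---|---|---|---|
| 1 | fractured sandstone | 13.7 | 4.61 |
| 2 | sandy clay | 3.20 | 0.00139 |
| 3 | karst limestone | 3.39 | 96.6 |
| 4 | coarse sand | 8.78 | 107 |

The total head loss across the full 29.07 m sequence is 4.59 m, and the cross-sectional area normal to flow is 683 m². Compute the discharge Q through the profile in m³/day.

Flow is perpendicular to layering, so the layers act in series and the equivalent K is the thickness-weighted harmonic mean.
Total thickness L = 13.7 + 3.20 + 3.39 + 8.78 = 29.07 m.
Σ(b_i/K_i) = 13.7/4.61 + 3.20/0.00139 + 3.39/96.6 + 8.78/107 = 2305 d.
K_eq = L / Σ(b_i/K_i) = 29.07 / 2305 = 0.01261 m/day.
Q = K_eq · A · (Δh/L) = 0.01261 × 683 × (4.59/29.07) = 1.360 m³/day.

1.36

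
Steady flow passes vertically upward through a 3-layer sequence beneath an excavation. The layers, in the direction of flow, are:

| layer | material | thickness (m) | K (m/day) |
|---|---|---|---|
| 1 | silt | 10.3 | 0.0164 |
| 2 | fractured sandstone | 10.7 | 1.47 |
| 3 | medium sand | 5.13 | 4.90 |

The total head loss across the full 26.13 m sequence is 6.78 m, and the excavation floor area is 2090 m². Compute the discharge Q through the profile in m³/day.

22.3

Flow is perpendicular to layering, so the layers act in series and the equivalent K is the thickness-weighted harmonic mean.
Total thickness L = 10.3 + 10.7 + 5.13 = 26.13 m.
Σ(b_i/K_i) = 10.3/0.0164 + 10.7/1.47 + 5.13/4.90 = 636.4 d.
K_eq = L / Σ(b_i/K_i) = 26.13 / 636.4 = 0.04106 m/day.
Q = K_eq · A · (Δh/L) = 0.04106 × 2090 × (6.78/26.13) = 22.27 m³/day.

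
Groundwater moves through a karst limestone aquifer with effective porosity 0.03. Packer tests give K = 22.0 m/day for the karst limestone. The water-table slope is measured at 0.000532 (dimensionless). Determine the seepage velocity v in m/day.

0.390

Hydraulic gradient i = 0.000532.
Darcy flux q = K · i = 22.00 × 0.0005320 = 0.01170 m/day.
Seepage velocity v = q / n_e = 0.01170 / 0.03 = 0.3901 m/day.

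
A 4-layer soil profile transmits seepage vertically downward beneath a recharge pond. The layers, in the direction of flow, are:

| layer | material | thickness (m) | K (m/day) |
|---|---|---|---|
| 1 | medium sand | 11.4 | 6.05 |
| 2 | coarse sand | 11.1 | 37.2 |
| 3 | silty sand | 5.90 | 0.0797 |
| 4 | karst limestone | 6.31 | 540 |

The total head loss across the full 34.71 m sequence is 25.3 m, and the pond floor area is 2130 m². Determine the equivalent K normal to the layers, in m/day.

Flow is perpendicular to layering, so the layers act in series and the equivalent K is the thickness-weighted harmonic mean.
Total thickness L = 11.4 + 11.1 + 5.90 + 6.31 = 34.71 m.
Σ(b_i/K_i) = 11.4/6.05 + 11.1/37.2 + 5.90/0.0797 + 6.31/540 = 76.22 d.
K_eq = L / Σ(b_i/K_i) = 34.71 / 76.22 = 0.4554 m/day.

0.455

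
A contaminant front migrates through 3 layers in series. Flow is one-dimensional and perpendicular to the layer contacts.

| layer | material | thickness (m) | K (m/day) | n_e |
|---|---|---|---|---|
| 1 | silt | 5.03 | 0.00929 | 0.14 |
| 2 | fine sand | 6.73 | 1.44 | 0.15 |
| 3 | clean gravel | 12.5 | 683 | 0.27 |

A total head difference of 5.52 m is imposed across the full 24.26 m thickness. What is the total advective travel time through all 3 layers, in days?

With flow normal to the layers, continuity requires the same specific discharge q through every layer.
Σ(b_i/K_i) = 5.03/0.00929 + 6.73/1.44 + 12.5/683 = 546.1 d.
q = Δh / Σ(b_i/K_i) = 5.52 / 546.1 = 0.01011 m/day.
In each layer the seepage velocity is v_i = q/n_i, so the layer transit time is t_i = b_i·n_i / q:
  layer 1 (silt): t_1 = 5.03 × 0.14 / 0.01011 = 69.67 d
  layer 2 (fine sand): t_2 = 6.73 × 0.15 / 0.01011 = 99.88 d
  layer 3 (clean gravel): t_3 = 12.5 × 0.27 / 0.01011 = 333.9 d
Total t = Σ t_i = 503.5 days.

503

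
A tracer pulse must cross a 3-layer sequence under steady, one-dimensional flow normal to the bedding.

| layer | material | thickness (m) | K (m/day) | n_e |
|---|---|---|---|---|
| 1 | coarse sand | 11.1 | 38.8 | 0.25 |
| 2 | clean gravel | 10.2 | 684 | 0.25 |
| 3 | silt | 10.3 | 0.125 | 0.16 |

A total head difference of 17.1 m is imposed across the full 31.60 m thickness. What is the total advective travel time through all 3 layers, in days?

With flow normal to the layers, continuity requires the same specific discharge q through every layer.
Σ(b_i/K_i) = 11.1/38.8 + 10.2/684 + 10.3/0.125 = 82.70 d.
q = Δh / Σ(b_i/K_i) = 17.1 / 82.70 = 0.2068 m/day.
In each layer the seepage velocity is v_i = q/n_i, so the layer transit time is t_i = b_i·n_i / q:
  layer 1 (coarse sand): t_1 = 11.1 × 0.25 / 0.2068 = 13.42 d
  layer 2 (clean gravel): t_2 = 10.2 × 0.25 / 0.2068 = 12.33 d
  layer 3 (silt): t_3 = 10.3 × 0.16 / 0.2068 = 7.970 d
Total t = Σ t_i = 33.72 days.

33.7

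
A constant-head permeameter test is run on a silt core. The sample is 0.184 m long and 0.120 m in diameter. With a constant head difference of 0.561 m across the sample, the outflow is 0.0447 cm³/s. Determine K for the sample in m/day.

0.112

Cross-sectional area A = π·(d/2)² = π × (0.120/2)² = 0.01131 m².
Convert discharge: 0.0447 cm³/s = 4.470e-08 m³/s.
Darcy's law rearranged: K = Q·L / (A·Δh) = 4.470e-08 × 0.184 / (0.01131 × 0.561) = 1.296e-06 m/s = 0.1120 m/day.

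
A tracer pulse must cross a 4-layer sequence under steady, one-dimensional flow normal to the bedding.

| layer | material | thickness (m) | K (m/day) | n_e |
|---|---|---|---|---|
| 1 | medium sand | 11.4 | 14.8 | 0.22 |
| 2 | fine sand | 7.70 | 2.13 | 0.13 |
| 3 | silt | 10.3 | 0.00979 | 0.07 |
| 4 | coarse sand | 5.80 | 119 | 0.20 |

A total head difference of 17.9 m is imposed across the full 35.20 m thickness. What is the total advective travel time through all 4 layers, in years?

0.871

With flow normal to the layers, continuity requires the same specific discharge q through every layer.
Σ(b_i/K_i) = 11.4/14.8 + 7.70/2.13 + 10.3/0.00979 + 5.80/119 = 1057 d.
q = Δh / Σ(b_i/K_i) = 17.9 / 1057 = 0.01694 m/day.
In each layer the seepage velocity is v_i = q/n_i, so the layer transit time is t_i = b_i·n_i / q:
  layer 1 (medium sand): t_1 = 11.4 × 0.22 / 0.01694 = 148.0 d
  layer 2 (fine sand): t_2 = 7.70 × 0.13 / 0.01694 = 59.08 d
  layer 3 (silt): t_3 = 10.3 × 0.07 / 0.01694 = 42.56 d
  layer 4 (coarse sand): t_4 = 5.80 × 0.20 / 0.01694 = 68.47 d
Total t = Σ t_i = 318.1 days = 0.8710 years.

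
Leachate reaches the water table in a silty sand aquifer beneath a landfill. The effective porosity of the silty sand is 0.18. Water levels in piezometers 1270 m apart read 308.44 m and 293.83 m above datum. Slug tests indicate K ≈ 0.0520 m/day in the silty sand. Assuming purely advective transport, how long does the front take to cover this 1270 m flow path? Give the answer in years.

Hydraulic gradient i = (308.44 − 293.83) / 1270 = 14.61 / 1270 = 0.01150.
Darcy flux q = K · i = 0.05200 × 0.01150 = 0.0005982 m/day.
Seepage velocity v = q / n_e = 0.0005982 / 0.18 = 0.003323 m/day.
Travel time t = L / v = 1270 / 0.003323 = 3.821e+05 days = 1046 years.

1050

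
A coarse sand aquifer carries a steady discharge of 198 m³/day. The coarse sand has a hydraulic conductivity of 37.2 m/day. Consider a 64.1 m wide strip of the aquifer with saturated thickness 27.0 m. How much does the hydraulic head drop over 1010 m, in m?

Cross-sectional area A = 64.1 × 27.0 = 1731 m².
From Q = K·A·i, i = Q / (K·A) = 198 / (37.20 × 1731) = 0.003075.
Head loss Δh = i · L = 0.003075 × 1010 = 3.106 m.

3.11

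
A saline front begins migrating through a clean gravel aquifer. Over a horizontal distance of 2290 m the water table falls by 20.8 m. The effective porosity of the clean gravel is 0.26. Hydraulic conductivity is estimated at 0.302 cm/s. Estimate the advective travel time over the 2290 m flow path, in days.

Convert K: 0.302 cm/s × 864 = 260.9 m/day.
Hydraulic gradient i = Δh / L = 20.8 / 2290 = 0.009083.
Darcy flux q = K · i = 260.9 × 0.009083 = 2.370 m/day.
Seepage velocity v = q / n_e = 2.370 / 0.26 = 9.115 m/day.
Travel time t = L / v = 2290 / 9.115 = 251.2 days.

251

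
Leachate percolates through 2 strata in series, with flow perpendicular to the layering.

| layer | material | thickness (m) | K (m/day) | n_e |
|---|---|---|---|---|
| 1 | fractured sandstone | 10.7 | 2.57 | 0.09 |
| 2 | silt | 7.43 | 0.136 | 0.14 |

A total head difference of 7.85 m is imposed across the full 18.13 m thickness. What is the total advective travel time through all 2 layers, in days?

With flow normal to the layers, continuity requires the same specific discharge q through every layer.
Σ(b_i/K_i) = 10.7/2.57 + 7.43/0.136 = 58.80 d.
q = Δh / Σ(b_i/K_i) = 7.85 / 58.80 = 0.1335 m/day.
In each layer the seepage velocity is v_i = q/n_i, so the layer transit time is t_i = b_i·n_i / q:
  layer 1 (fractured sandstone): t_1 = 10.7 × 0.09 / 0.1335 = 7.213 d
  layer 2 (silt): t_2 = 7.43 × 0.14 / 0.1335 = 7.791 d
Total t = Σ t_i = 15.00 days.

15.0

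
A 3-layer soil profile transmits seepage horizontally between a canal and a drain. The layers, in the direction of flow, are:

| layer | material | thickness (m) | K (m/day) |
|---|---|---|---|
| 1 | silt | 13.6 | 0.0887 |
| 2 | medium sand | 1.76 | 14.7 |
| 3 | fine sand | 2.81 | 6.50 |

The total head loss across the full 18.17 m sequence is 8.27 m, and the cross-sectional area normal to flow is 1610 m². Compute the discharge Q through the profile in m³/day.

86.5

Flow is perpendicular to layering, so the layers act in series and the equivalent K is the thickness-weighted harmonic mean.
Total thickness L = 13.6 + 1.76 + 2.81 = 18.17 m.
Σ(b_i/K_i) = 13.6/0.0887 + 1.76/14.7 + 2.81/6.50 = 153.9 d.
K_eq = L / Σ(b_i/K_i) = 18.17 / 153.9 = 0.1181 m/day.
Q = K_eq · A · (Δh/L) = 0.1181 × 1610 × (8.27/18.17) = 86.53 m³/day.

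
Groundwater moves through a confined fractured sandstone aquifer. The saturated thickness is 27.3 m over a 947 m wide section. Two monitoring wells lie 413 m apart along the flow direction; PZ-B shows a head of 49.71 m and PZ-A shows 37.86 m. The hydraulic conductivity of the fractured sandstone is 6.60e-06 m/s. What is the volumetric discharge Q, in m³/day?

423

Convert K: 6.60e-06 m/s × 86400 = 0.5702 m/day.
Cross-sectional area A = 947 × 27.3 = 25853 m².
Hydraulic gradient i = (49.71 − 37.86) / 413 = 11.85 / 413 = 0.02869.
Darcy's law: Q = K · A · i = 0.5702 × 25853 × 0.02869 = 423.0 m³/day.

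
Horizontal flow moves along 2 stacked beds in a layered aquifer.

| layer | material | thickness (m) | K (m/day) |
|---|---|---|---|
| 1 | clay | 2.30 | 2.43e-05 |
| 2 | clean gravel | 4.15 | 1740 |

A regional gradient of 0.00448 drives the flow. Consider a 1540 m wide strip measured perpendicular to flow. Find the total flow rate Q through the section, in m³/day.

Flow is parallel to layering, so each bed carries its own Darcy discharge and the transmissivities add.
Σ(K_i·b_i) = 2.43e-05×2.30 + 1740×4.15 = 7221 m²/day.
Hydraulic gradient i = 0.00448.
Q = Σ(K_i·b_i) · W · i = 7221 × 1540 × 0.004480 = 49819 m³/day.

49800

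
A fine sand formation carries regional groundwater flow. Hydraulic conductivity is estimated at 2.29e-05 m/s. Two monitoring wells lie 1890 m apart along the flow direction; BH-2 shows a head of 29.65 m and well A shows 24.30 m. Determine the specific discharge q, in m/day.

0.00560

Convert K: 2.29e-05 m/s × 86400 = 1.979 m/day.
Hydraulic gradient i = (29.65 − 24.30) / 1890 = 5.35 / 1890 = 0.002831.
Specific discharge q = K · i = 1.979 × 0.002831 = 0.005601 m/day.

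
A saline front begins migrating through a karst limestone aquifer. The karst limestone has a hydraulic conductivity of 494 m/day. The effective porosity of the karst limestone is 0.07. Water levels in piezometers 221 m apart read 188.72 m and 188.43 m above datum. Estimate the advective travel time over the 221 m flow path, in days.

23.9

Hydraulic gradient i = (188.72 − 188.43) / 221 = 0.29 / 221 = 0.001312.
Darcy flux q = K · i = 494.0 × 0.001312 = 0.6482 m/day.
Seepage velocity v = q / n_e = 0.6482 / 0.07 = 9.261 m/day.
Travel time t = L / v = 221 / 9.261 = 23.86 days.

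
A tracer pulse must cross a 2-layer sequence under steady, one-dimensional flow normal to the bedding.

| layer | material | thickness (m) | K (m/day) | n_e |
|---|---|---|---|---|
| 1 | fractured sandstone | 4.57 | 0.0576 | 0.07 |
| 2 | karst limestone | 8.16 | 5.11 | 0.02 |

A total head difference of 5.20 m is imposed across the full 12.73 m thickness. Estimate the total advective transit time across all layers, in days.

With flow normal to the layers, continuity requires the same specific discharge q through every layer.
Σ(b_i/K_i) = 4.57/0.0576 + 8.16/5.11 = 80.94 d.
q = Δh / Σ(b_i/K_i) = 5.20 / 80.94 = 0.06425 m/day.
In each layer the seepage velocity is v_i = q/n_i, so the layer transit time is t_i = b_i·n_i / q:
  layer 1 (fractured sandstone): t_1 = 4.57 × 0.07 / 0.06425 = 4.979 d
  layer 2 (karst limestone): t_2 = 8.16 × 0.02 / 0.06425 = 2.540 d
Total t = Σ t_i = 7.519 days.

7.52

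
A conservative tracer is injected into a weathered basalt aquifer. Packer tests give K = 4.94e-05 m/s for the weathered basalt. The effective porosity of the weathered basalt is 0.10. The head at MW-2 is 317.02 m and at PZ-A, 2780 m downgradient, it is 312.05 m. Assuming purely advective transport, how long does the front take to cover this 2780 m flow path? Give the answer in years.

99.7

Convert K: 4.94e-05 m/s × 86400 = 4.268 m/day.
Hydraulic gradient i = (317.02 − 312.05) / 2780 = 4.97 / 2780 = 0.001788.
Darcy flux q = K · i = 4.268 × 0.001788 = 0.007630 m/day.
Seepage velocity v = q / n_e = 0.007630 / 0.10 = 0.07630 m/day.
Travel time t = L / v = 2780 / 0.07630 = 36433 days = 99.75 years.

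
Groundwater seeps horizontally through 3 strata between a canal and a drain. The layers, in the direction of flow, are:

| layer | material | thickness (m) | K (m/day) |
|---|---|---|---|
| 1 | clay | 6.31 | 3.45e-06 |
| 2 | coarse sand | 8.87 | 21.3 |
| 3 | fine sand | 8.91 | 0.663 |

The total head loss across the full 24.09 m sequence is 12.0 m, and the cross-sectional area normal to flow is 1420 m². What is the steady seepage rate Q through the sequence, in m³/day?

Flow is perpendicular to layering, so the layers act in series and the equivalent K is the thickness-weighted harmonic mean.
Total thickness L = 6.31 + 8.87 + 8.91 = 24.09 m.
Σ(b_i/K_i) = 6.31/3.45e-06 + 8.87/21.3 + 8.91/0.663 = 1.829e+06 d.
K_eq = L / Σ(b_i/K_i) = 24.09 / 1.829e+06 = 1.317e-05 m/day.
Q = K_eq · A · (Δh/L) = 1.317e-05 × 1420 × (12.0/24.09) = 0.009317 m³/day.

0.00932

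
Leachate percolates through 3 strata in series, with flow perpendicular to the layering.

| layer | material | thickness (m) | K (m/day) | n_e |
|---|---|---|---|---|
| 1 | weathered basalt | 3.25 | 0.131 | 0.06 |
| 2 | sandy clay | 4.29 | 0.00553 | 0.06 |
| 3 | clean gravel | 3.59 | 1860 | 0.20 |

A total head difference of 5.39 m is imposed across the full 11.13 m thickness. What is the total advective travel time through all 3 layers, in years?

With flow normal to the layers, continuity requires the same specific discharge q through every layer.
Σ(b_i/K_i) = 3.25/0.131 + 4.29/0.00553 + 3.59/1860 = 800.6 d.
q = Δh / Σ(b_i/K_i) = 5.39 / 800.6 = 0.006733 m/day.
In each layer the seepage velocity is v_i = q/n_i, so the layer transit time is t_i = b_i·n_i / q:
  layer 1 (weathered basalt): t_1 = 3.25 × 0.06 / 0.006733 = 28.96 d
  layer 2 (sandy clay): t_2 = 4.29 × 0.06 / 0.006733 = 38.23 d
  layer 3 (clean gravel): t_3 = 3.59 × 0.20 / 0.006733 = 106.6 d
Total t = Σ t_i = 173.8 days = 0.4759 years.

0.476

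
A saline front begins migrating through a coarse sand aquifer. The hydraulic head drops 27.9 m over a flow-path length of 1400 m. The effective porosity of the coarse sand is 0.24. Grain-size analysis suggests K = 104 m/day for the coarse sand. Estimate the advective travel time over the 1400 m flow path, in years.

Hydraulic gradient i = Δh / L = 27.9 / 1400 = 0.01993.
Darcy flux q = K · i = 104.0 × 0.01993 = 2.073 m/day.
Seepage velocity v = q / n_e = 2.073 / 0.24 = 8.636 m/day.
Travel time t = L / v = 1400 / 8.636 = 162.1 days = 0.4439 years.

0.444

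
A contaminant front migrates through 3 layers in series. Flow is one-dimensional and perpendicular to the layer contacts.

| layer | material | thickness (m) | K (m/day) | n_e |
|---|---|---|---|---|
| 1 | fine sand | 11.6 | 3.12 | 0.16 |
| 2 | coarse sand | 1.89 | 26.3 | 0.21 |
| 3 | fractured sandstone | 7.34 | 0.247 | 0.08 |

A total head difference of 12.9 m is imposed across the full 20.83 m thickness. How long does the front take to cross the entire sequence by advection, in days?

7.38

With flow normal to the layers, continuity requires the same specific discharge q through every layer.
Σ(b_i/K_i) = 11.6/3.12 + 1.89/26.3 + 7.34/0.247 = 33.51 d.
q = Δh / Σ(b_i/K_i) = 12.9 / 33.51 = 0.3850 m/day.
In each layer the seepage velocity is v_i = q/n_i, so the layer transit time is t_i = b_i·n_i / q:
  layer 1 (fine sand): t_1 = 11.6 × 0.16 / 0.3850 = 4.821 d
  layer 2 (coarse sand): t_2 = 1.89 × 0.21 / 0.3850 = 1.031 d
  layer 3 (fractured sandstone): t_3 = 7.34 × 0.08 / 0.3850 = 1.525 d
Total t = Σ t_i = 7.377 days.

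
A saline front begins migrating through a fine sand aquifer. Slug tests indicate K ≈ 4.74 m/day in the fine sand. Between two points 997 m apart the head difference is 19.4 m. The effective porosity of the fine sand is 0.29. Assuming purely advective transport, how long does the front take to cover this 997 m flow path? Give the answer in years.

Hydraulic gradient i = Δh / L = 19.4 / 997 = 0.01946.
Darcy flux q = K · i = 4.740 × 0.01946 = 0.09223 m/day.
Seepage velocity v = q / n_e = 0.09223 / 0.29 = 0.3180 m/day.
Travel time t = L / v = 997 / 0.3180 = 3135 days = 8.583 years.

8.58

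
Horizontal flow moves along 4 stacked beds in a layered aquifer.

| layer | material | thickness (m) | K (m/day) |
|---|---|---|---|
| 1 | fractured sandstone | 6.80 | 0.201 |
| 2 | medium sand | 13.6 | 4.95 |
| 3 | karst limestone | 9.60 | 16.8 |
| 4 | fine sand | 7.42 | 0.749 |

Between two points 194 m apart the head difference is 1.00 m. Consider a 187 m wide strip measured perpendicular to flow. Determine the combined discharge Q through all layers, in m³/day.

227

Flow is parallel to layering, so each bed carries its own Darcy discharge and the transmissivities add.
Σ(K_i·b_i) = 0.201×6.80 + 4.95×13.6 + 16.8×9.60 + 0.749×7.42 = 235.5 m²/day.
Hydraulic gradient i = Δh / L = 1.00 / 194 = 0.005155.
Q = Σ(K_i·b_i) · W · i = 235.5 × 187 × 0.005155 = 227.0 m³/day.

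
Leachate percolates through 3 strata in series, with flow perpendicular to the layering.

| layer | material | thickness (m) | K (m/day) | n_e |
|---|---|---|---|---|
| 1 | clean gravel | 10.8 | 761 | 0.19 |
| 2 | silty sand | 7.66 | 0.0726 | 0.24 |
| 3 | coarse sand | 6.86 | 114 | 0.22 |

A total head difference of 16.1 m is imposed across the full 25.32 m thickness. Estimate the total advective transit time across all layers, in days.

35.4

With flow normal to the layers, continuity requires the same specific discharge q through every layer.
Σ(b_i/K_i) = 10.8/761 + 7.66/0.0726 + 6.86/114 = 105.6 d.
q = Δh / Σ(b_i/K_i) = 16.1 / 105.6 = 0.1525 m/day.
In each layer the seepage velocity is v_i = q/n_i, so the layer transit time is t_i = b_i·n_i / q:
  layer 1 (clean gravel): t_1 = 10.8 × 0.19 / 0.1525 = 13.46 d
  layer 2 (silty sand): t_2 = 7.66 × 0.24 / 0.1525 = 12.06 d
  layer 3 (coarse sand): t_3 = 6.86 × 0.22 / 0.1525 = 9.897 d
Total t = Σ t_i = 35.41 days.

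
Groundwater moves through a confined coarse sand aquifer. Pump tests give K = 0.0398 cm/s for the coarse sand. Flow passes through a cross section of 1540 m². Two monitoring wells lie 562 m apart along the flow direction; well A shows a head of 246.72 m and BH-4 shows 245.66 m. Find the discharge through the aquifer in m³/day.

Convert K: 0.0398 cm/s × 864 = 34.39 m/day.
Hydraulic gradient i = (246.72 − 245.66) / 562 = 1.06 / 562 = 0.001886.
Darcy's law: Q = K · A · i = 34.39 × 1540 × 0.001886 = 99.88 m³/day.

99.9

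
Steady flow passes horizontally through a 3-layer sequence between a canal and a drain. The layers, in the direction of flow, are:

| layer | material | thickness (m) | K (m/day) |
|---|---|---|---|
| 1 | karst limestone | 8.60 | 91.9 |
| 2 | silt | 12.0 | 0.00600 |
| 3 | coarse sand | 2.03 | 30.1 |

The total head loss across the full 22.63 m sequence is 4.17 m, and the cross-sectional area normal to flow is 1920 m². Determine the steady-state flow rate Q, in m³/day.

Flow is perpendicular to layering, so the layers act in series and the equivalent K is the thickness-weighted harmonic mean.
Total thickness L = 8.60 + 12.0 + 2.03 = 22.63 m.
Σ(b_i/K_i) = 8.60/91.9 + 12.0/0.00600 + 2.03/30.1 = 2000 d.
K_eq = L / Σ(b_i/K_i) = 22.63 / 2000 = 0.01131 m/day.
Q = K_eq · A · (Δh/L) = 0.01131 × 1920 × (4.17/22.63) = 4.003 m³/day.

4.00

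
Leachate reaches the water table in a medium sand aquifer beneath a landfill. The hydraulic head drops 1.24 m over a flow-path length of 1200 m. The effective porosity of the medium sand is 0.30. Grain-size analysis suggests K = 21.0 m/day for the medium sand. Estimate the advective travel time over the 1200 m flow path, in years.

Hydraulic gradient i = Δh / L = 1.24 / 1200 = 0.001033.
Darcy flux q = K · i = 21.00 × 0.001033 = 0.02170 m/day.
Seepage velocity v = q / n_e = 0.02170 / 0.30 = 0.07233 m/day.
Travel time t = L / v = 1200 / 0.07233 = 16590 days = 45.42 years.

45.4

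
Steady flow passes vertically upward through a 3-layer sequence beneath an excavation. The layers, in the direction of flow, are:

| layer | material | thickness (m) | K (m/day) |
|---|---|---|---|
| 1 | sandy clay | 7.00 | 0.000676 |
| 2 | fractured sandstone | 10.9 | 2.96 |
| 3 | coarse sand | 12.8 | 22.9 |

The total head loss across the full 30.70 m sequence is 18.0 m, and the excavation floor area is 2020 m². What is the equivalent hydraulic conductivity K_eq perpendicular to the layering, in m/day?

Flow is perpendicular to layering, so the layers act in series and the equivalent K is the thickness-weighted harmonic mean.
Total thickness L = 7.00 + 10.9 + 12.8 = 30.70 m.
Σ(b_i/K_i) = 7.00/0.000676 + 10.9/2.96 + 12.8/22.9 = 10359 d.
K_eq = L / Σ(b_i/K_i) = 30.70 / 10359 = 0.002964 m/day.

0.00296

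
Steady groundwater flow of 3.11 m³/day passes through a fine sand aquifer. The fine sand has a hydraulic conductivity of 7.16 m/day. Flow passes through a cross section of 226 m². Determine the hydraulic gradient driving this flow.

From Q = K·A·i, i = Q / (K·A) = 3.11 / (7.160 × 226.0) = 0.001922.

0.00192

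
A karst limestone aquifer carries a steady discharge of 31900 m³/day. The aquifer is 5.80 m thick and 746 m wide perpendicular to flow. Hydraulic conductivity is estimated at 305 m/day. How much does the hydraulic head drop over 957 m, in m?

23.1

Cross-sectional area A = 746 × 5.80 = 4327 m².
From Q = K·A·i, i = Q / (K·A) = 31900 / (305.0 × 4327) = 0.02417.
Head loss Δh = i · L = 0.02417 × 957 = 23.13 m.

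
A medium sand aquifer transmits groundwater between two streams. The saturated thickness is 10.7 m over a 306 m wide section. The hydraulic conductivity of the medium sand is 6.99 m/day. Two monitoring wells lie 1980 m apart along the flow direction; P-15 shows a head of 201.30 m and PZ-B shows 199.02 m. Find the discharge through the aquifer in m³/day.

26.4

Cross-sectional area A = 306 × 10.7 = 3274 m².
Hydraulic gradient i = (201.30 − 199.02) / 1980 = 2.28 / 1980 = 0.001152.
Darcy's law: Q = K · A · i = 6.990 × 3274 × 0.001152 = 26.35 m³/day.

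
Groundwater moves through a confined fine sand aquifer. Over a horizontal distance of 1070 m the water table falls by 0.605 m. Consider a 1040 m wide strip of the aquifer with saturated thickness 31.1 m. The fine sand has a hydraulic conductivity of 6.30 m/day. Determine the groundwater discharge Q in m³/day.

115

Cross-sectional area A = 1040 × 31.1 = 32344 m².
Hydraulic gradient i = Δh / L = 0.605 / 1070 = 0.0005654.
Darcy's law: Q = K · A · i = 6.300 × 32344 × 0.0005654 = 115.2 m³/day.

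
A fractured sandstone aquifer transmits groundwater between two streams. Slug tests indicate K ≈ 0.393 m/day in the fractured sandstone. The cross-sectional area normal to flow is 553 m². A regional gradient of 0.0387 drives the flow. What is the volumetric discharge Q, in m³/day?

Hydraulic gradient i = 0.0387.
Darcy's law: Q = K · A · i = 0.3930 × 553.0 × 0.03870 = 8.411 m³/day.

8.41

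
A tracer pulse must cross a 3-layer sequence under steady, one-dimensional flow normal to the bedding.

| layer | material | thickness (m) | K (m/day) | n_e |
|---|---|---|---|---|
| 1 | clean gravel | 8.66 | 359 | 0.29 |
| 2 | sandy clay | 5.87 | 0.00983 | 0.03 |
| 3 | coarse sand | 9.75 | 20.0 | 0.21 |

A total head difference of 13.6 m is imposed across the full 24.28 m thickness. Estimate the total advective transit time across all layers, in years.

0.570

With flow normal to the layers, continuity requires the same specific discharge q through every layer.
Σ(b_i/K_i) = 8.66/359 + 5.87/0.00983 + 9.75/20.0 = 597.7 d.
q = Δh / Σ(b_i/K_i) = 13.6 / 597.7 = 0.02276 m/day.
In each layer the seepage velocity is v_i = q/n_i, so the layer transit time is t_i = b_i·n_i / q:
  layer 1 (clean gravel): t_1 = 8.66 × 0.29 / 0.02276 = 110.4 d
  layer 2 (sandy clay): t_2 = 5.87 × 0.03 / 0.02276 = 7.739 d
  layer 3 (coarse sand): t_3 = 9.75 × 0.21 / 0.02276 = 89.98 d
Total t = Σ t_i = 208.1 days = 0.5697 years.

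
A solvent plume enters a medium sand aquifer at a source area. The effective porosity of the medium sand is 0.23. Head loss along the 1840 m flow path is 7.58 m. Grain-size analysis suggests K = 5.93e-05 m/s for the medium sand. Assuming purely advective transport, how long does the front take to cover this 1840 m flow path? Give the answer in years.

54.9

Convert K: 5.93e-05 m/s × 86400 = 5.124 m/day.
Hydraulic gradient i = Δh / L = 7.58 / 1840 = 0.004120.
Darcy flux q = K · i = 5.124 × 0.004120 = 0.02111 m/day.
Seepage velocity v = q / n_e = 0.02111 / 0.23 = 0.09177 m/day.
Travel time t = L / v = 1840 / 0.09177 = 20051 days = 54.90 years.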